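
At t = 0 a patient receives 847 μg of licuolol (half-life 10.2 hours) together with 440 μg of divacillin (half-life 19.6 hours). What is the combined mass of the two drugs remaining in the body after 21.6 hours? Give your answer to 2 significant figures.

400 μg

licuolol: 847 × (1/2)^(21.6/10.2) = 847 × (1/2)^2.1176 ≈ 195.17 μg.
divacillin: 440 × (1/2)^(21.6/19.6) = 440 × (1/2)^1.102 ≈ 204.98 μg.
Total = 195.17 + 204.98 ≈ 400.14 μg.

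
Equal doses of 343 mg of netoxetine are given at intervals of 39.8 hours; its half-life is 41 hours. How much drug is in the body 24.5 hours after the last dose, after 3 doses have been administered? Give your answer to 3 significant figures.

401 mg

The 3 doses were given 104.1, 64.3, 24.5 hours ago.
Total = 343·(1/2)^(104.1/41) + 343·(1/2)^(64.3/41) + 343·(1/2)^(24.5/41)
      = 59.016 + 115.66 + 226.68 ≈ 401.36 mg.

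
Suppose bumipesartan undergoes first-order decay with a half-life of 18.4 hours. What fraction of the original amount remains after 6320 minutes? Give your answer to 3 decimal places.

0.019

6320 minutes = 105.333 hours.
n = 105.333/18.4 ≈ 5.7246 half-lives.
Fraction remaining = (1/2)^5.7246 ≈ 0.018911.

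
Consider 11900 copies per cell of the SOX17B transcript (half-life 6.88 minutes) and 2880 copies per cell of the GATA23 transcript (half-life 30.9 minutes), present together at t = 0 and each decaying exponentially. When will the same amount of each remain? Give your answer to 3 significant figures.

Set 11900·(1/2)^(t/6.88) = 2880·(1/2)^(t/30.9).
Taking log₂: log₂(11900/2880) = t·(1/6.88 − 1/30.9).
log₂(4.1319) = 2.0468; 1/6.88 − 1/30.9 = 0.11299.
t = 2.0468 / 0.11299 ≈ 18.116 minutes.

18.1 minutes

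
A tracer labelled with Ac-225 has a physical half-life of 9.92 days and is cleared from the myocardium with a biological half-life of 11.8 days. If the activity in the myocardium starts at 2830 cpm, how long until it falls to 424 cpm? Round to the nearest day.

15 days

1/t_eff = 1/t_phys + 1/t_biol = 1/9.92 + 1/11.8 = 0.18555 per day.
t_eff = 9.92 × 11.8 / (9.92 + 11.8) ≈ 5.3893 days.
n = log₂(2830/424) ≈ 2.7387; t = 2.7387 × 5.3893 ≈ 14.76 days.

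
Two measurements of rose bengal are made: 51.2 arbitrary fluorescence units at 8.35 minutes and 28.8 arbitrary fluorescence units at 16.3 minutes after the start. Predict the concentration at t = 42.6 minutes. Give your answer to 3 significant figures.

Over Δt = 16.3 − 8.35 = 7.95 minutes, the level fell by a factor of 51.2/28.8 ≈ 1.7778.
n = log₂(1.7778) ≈ 0.83007 half-lives, so t½ = 7.95/0.83007 ≈ 9.5774 minutes.
From t = 16.3 to t = 42.6: 28.8 × (1/2)^((42.6−16.3)/9.5774) ≈ 4.2929 arbitrary fluorescence units.

4.29 arbitrary fluorescence units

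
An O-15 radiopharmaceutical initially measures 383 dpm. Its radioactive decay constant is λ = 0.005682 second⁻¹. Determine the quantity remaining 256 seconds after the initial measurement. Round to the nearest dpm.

89 dpm

t½ = ln 2 / λ = 0.69315 / 0.005682 ≈ 121.99 seconds.
Number of half-lives: n = 256/121.99 ≈ 2.0985.
Remaining = 383 × (1/2)^2.0985 = 383 × 0.2335 ≈ 89.429 dpm.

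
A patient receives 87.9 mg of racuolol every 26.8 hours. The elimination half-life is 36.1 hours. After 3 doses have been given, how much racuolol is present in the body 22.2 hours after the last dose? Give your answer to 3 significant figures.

The 3 doses were given 75.8, 49, 22.2 hours ago.
Total = 87.9·(1/2)^(75.8/36.1) + 87.9·(1/2)^(49/36.1) + 87.9·(1/2)^(22.2/36.1)
      = 20.507 + 34.307 + 57.394 ≈ 112.21 mg.

112 mg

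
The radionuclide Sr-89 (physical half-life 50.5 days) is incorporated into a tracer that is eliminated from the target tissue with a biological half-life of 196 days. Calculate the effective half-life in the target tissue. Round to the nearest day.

40 days

1/t_eff = 1/t_phys + 1/t_biol = 1/50.5 + 1/196 = 0.024904 per day.
t_eff = 50.5 × 196 / (50.5 + 196) ≈ 40.154 days.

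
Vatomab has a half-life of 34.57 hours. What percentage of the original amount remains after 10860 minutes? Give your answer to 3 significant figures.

10860 minutes = 181 hours.
n = 181/34.57 ≈ 5.2358 half-lives.
Fraction remaining = (1/2)^5.2358 ≈ 0.026539, i.e. 2.6539%.

2.65%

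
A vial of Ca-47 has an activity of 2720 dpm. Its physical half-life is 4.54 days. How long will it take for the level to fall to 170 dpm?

18.16 days

170/2720 = 1/16, so 4 half-lives have elapsed.
t = 4 × 4.54 = 18.16 days.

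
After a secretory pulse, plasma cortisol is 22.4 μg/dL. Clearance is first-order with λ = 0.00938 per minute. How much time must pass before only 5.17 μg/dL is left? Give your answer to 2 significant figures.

160 minutes

t½ = ln 2 / λ = 0.69315 / 0.00938 ≈ 73.896 minutes.
Fraction remaining = 5.17/22.4 ≈ 0.2308.
n = log₂(22.4/5.17) = ln(4.3327)/ln 2 ≈ 2.1153 half-lives.
t = n × t½ = 2.1153 × 73.896 ≈ 156.31 minutes.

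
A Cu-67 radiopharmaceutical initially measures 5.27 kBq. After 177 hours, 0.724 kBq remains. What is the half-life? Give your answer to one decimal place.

A/A₀ = 0.724/5.27 ≈ 0.13738.
n = log₂(7.279) ≈ 2.8637 half-lives elapsed in 177 hours.
t½ = 177/2.8637 ≈ 61.807 hours.

61.8 hours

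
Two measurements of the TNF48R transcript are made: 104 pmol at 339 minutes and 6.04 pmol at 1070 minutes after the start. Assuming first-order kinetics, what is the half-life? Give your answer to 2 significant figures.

180 minutes

Over Δt = 1070 − 339 = 731 minutes, the level fell by a factor of 104/6.04 ≈ 17.219.
n = log₂(17.219) ≈ 4.1059 half-lives, so t½ = 731/4.1059 ≈ 178.04 minutes.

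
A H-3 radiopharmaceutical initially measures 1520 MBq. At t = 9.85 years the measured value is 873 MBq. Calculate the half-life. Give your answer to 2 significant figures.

A/A₀ = 873/1520 ≈ 0.57434.
n = log₂(1.7411) ≈ 0.80002 half-lives elapsed in 9.85 years.
t½ = 9.85/0.80002 ≈ 12.312 years.

12 years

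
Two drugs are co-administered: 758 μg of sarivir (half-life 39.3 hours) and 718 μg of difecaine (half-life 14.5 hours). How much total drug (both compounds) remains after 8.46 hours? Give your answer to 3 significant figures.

1130 μg

sarivir: 758 × (1/2)^(8.46/39.3) = 758 × (1/2)^0.21527 ≈ 652.93 μg.
difecaine: 718 × (1/2)^(8.46/14.5) = 718 × (1/2)^0.58345 ≈ 479.17 μg.
Total = 652.93 + 479.17 ≈ 1132.1 μg.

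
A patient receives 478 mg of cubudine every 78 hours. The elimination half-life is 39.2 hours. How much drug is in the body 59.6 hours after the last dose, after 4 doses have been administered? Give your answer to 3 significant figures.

222 mg

The 4 doses were given 293.6, 215.6, 137.6, 59.6 hours ago.
Total = 478·(1/2)^(293.6/39.2) + 478·(1/2)^(215.6/39.2) + 478·(1/2)^(137.6/39.2) + 478·(1/2)^(59.6/39.2)
      = 2.6593 + 10.562 + 41.952 + 166.62 ≈ 221.8 mg.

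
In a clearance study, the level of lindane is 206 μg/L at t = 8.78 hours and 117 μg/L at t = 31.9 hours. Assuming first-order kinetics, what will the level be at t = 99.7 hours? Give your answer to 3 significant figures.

22.3 μg/L

Over Δt = 31.9 − 8.78 = 23.12 hours, the level fell by a factor of 206/117 ≈ 1.7607.
n = log₂(1.7607) ≈ 0.81614 half-lives, so t½ = 23.12/0.81614 ≈ 28.329 hours.
From t = 31.9 to t = 99.7: 117 × (1/2)^((99.7−31.9)/28.329) ≈ 22.27 μg/L.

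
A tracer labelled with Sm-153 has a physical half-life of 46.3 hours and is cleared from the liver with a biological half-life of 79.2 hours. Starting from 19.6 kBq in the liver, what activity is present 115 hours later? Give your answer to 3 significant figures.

1.28 kBq

1/t_eff = 1/t_phys + 1/t_biol = 1/46.3 + 1/79.2 = 0.034225 per hour.
t_eff = 46.3 × 79.2 / (46.3 + 79.2) ≈ 29.219 hours.
Remaining = 19.6 × (1/2)^(115/29.219) = 19.6 × (1/2)^3.9358 ≈ 1.2807 kBq.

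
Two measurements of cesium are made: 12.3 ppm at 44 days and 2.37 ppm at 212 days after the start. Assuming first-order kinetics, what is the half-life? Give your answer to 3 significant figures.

70.7 days

Over Δt = 212 − 44 = 168 days, the level fell by a factor of 12.3/2.37 ≈ 5.1899.
n = log₂(5.1899) ≈ 2.3757 half-lives, so t½ = 168/2.3757 ≈ 70.716 days.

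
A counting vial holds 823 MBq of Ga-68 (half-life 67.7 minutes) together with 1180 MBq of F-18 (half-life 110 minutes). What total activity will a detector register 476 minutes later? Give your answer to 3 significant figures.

65.1 MBq

Ga-68: 823 × (1/2)^(476/67.7) = 823 × (1/2)^7.031 ≈ 6.2929 MBq.
F-18: 1180 × (1/2)^(476/110) = 1180 × (1/2)^4.3273 ≈ 58.782 MBq.
Total = 6.2929 + 58.782 ≈ 65.075 MBq.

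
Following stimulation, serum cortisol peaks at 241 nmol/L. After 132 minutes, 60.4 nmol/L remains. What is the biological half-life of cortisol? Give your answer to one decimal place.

A/A₀ = 60.4/241 ≈ 0.25062.
n = log₂(3.9901) ≈ 1.9964 half-lives elapsed in 132 minutes.
t½ = 132/1.9964 ≈ 66.119 minutes.

66.1 minutes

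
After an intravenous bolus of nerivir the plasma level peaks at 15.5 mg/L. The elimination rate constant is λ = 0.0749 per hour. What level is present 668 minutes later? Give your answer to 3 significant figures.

6.73 mg/L

t½ = ln 2 / λ = 0.69315 / 0.0749 ≈ 9.2543 hours.
Convert the elapsed time: 668 minutes = 11.1333 hours.
Number of half-lives: n = 11.1333/9.2543 ≈ 1.203.
Remaining = 15.5 × (1/2)^1.203 = 15.5 × 0.43436 ≈ 6.7325 mg/L.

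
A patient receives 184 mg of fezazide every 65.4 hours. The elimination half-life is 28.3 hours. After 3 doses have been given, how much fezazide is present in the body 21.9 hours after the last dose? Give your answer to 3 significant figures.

134 mg

The 3 doses were given 152.7, 87.3, 21.9 hours ago.
Total = 184·(1/2)^(152.7/28.3) + 184·(1/2)^(87.3/28.3) + 184·(1/2)^(21.9/28.3)
      = 4.3705 + 21.687 + 107.61 ≈ 133.67 mg.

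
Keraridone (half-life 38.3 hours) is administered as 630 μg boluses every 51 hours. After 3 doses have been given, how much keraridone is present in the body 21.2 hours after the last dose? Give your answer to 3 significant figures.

The 3 doses were given 123.2, 72.2, 21.2 hours ago.
Total = 630·(1/2)^(123.2/38.3) + 630·(1/2)^(72.2/38.3) + 630·(1/2)^(21.2/38.3)
      = 67.766 + 170.55 + 429.25 ≈ 667.57 μg.

668 μg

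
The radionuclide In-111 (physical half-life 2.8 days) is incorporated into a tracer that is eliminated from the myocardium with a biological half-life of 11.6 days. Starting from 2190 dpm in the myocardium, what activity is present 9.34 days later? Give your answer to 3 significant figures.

124 dpm

1/t_eff = 1/t_phys + 1/t_biol = 1/2.8 + 1/11.6 = 0.44335 per day.
t_eff = 2.8 × 11.6 / (2.8 + 11.6) ≈ 2.2556 days.
Remaining = 2190 × (1/2)^(9.34/2.2556) = 2190 × (1/2)^4.1409 ≈ 124.14 dpm.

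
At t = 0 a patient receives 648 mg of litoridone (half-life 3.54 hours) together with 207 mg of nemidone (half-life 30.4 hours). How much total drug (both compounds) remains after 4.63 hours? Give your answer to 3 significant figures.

448 mg

litoridone: 648 × (1/2)^(4.63/3.54) = 648 × (1/2)^1.3079 ≈ 261.73 mg.
nemidone: 207 × (1/2)^(4.63/30.4) = 207 × (1/2)^0.1523 ≈ 186.26 mg.
Total = 261.73 + 186.26 ≈ 447.99 mg.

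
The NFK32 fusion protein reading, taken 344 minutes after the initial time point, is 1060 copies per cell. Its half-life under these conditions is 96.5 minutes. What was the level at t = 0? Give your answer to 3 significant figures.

Number of half-lives elapsed: n = 344/96.5 ≈ 3.5648.
A₀ = A × 2^n = 1060 × 2^3.5648 = 1060 × 11.833 ≈ 12543 copies per cell.

12500 copies per cell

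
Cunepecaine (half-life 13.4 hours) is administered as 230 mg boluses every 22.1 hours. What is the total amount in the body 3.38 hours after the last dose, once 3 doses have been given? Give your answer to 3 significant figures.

274 mg

The 3 doses were given 47.58, 25.48, 3.38 hours ago.
Total = 230·(1/2)^(47.58/13.4) + 230·(1/2)^(25.48/13.4) + 230·(1/2)^(3.38/13.4)
      = 19.627 + 61.563 + 193.11 ≈ 274.3 mg.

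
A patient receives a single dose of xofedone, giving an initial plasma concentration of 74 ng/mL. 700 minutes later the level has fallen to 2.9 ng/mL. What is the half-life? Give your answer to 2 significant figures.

A/A₀ = 2.9/74 ≈ 0.039189.
n = log₂(25.517) ≈ 4.6734 half-lives elapsed in 700 minutes.
t½ = 700/4.6734 ≈ 149.78 minutes.

150 minutes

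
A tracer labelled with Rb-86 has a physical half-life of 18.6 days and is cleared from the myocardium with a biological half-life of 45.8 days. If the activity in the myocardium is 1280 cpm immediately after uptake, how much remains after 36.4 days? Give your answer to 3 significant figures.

1/t_eff = 1/t_phys + 1/t_biol = 1/18.6 + 1/45.8 = 0.075598 per day.
t_eff = 18.6 × 45.8 / (18.6 + 45.8) ≈ 13.228 days.
Remaining = 1280 × (1/2)^(36.4/13.228) = 1280 × (1/2)^2.7517 ≈ 190.04 cpm.

190 cpm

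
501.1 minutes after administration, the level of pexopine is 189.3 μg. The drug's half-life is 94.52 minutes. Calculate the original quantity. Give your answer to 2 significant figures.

7500 μg

Number of half-lives elapsed: n = 501.1/94.52 ≈ 5.3015.
A₀ = A × 2^n = 189.3 × 2^5.3015 = 189.3 × 39.438 ≈ 7465.7 μg.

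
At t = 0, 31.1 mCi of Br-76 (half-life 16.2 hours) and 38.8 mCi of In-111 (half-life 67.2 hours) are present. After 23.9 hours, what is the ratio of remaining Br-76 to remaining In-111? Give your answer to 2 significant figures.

0.37

Br-76: 31.1 × (1/2)^(23.9/16.2) = 31.1 × (1/2)^1.4753 ≈ 11.185 mCi.
In-111: 38.8 × (1/2)^(23.9/67.2) = 38.8 × (1/2)^0.35565 ≈ 30.323 mCi.
Ratio ≈ 11.185 / 30.323 ≈ 0.36888.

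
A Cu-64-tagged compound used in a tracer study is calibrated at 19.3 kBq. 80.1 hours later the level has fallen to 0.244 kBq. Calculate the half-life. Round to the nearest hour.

A/A₀ = 0.244/19.3 ≈ 0.012642.
n = log₂(79.098) ≈ 6.3056 half-lives elapsed in 80.1 hours.
t½ = 80.1/6.3056 ≈ 12.703 hours.

13 hours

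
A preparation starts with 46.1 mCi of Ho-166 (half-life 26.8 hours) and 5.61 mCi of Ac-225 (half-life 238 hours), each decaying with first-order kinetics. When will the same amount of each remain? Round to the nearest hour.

92 hours

Set 46.1·(1/2)^(t/26.8) = 5.61·(1/2)^(t/238).
Taking log₂: log₂(46.1/5.61) = t·(1/26.8 − 1/238).
log₂(8.2175) = 3.0387; 1/26.8 − 1/238 = 0.033112.
t = 3.0387 / 0.033112 ≈ 91.771 hours.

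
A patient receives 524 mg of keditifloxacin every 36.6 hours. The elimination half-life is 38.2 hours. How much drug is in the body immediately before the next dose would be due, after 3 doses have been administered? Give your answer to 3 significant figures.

The 3 doses were given 109.8, 73.2, 36.6 hours ago.
Total = 524·(1/2)^(109.8/38.2) + 524·(1/2)^(73.2/38.2) + 524·(1/2)^(36.6/38.2)
      = 71.461 + 138.83 + 269.72 ≈ 480.01 mg.

480 mg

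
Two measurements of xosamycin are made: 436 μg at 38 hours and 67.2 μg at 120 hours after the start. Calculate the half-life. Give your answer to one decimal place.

Over Δt = 120 − 38 = 82 hours, the level fell by a factor of 436/67.2 ≈ 6.4881.
n = log₂(6.4881) ≈ 2.6978 half-lives, so t½ = 82/2.6978 ≈ 30.395 hours.

30.4 hours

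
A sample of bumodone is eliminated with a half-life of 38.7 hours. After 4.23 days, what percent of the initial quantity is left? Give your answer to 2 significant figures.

16%

4.23 days = 101.52 hours.
n = 101.52/38.7 ≈ 2.6233 half-lives.
Fraction remaining = (1/2)^2.6233 ≈ 0.1623, i.e. 16.23%.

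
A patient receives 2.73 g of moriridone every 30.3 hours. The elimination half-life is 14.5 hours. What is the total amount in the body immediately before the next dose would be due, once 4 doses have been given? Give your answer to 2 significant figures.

The 4 doses were given 121.2, 90.9, 60.6, 30.3 hours ago.
Total = 2.73·(1/2)^(121.2/14.5) + 2.73·(1/2)^(90.9/14.5) + 2.73·(1/2)^(60.6/14.5) + 2.73·(1/2)^(30.3/14.5)
      = 0.008317 + 0.035401 + 0.15068 + 0.64138 ≈ 0.83578 g.

0.84 g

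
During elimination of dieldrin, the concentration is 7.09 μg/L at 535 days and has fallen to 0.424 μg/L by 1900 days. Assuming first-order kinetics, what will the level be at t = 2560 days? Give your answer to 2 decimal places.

0.11 μg/L

Over Δt = 1900 − 535 = 1365 days, the level fell by a factor of 7.09/0.424 ≈ 16.722.
n = log₂(16.722) ≈ 4.0636 half-lives, so t½ = 1365/4.0636 ≈ 335.9 days.
From t = 1900 to t = 2560: 0.424 × (1/2)^((2560−1900)/335.9) ≈ 0.10861 μg/L.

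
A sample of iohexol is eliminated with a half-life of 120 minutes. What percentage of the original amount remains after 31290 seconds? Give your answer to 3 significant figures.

31290 seconds = 521.5 minutes.
n = 521.5/120 ≈ 4.3458 half-lives.
Fraction remaining = (1/2)^4.3458 ≈ 0.049178, i.e. 4.9178%.

4.92%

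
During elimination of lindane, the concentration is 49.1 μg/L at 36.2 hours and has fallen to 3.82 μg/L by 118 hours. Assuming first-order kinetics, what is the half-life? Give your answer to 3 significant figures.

22.2 hours

Over Δt = 118 − 36.2 = 81.8 hours, the level fell by a factor of 49.1/3.82 ≈ 12.853.
n = log₂(12.853) ≈ 3.6841 half-lives, so t½ = 81.8/3.6841 ≈ 22.204 hours.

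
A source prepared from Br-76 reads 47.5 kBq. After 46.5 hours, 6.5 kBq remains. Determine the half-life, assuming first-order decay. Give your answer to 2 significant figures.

16 hours

A/A₀ = 6.5/47.5 ≈ 0.13684.
n = log₂(7.3077) ≈ 2.8694 half-lives elapsed in 46.5 hours.
t½ = 46.5/2.8694 ≈ 16.205 hours.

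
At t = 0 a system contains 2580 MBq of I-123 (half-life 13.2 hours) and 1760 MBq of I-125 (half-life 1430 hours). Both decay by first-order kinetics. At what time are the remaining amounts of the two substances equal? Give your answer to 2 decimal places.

Set 2580·(1/2)^(t/13.2) = 1760·(1/2)^(t/1430).
Taking log₂: log₂(2580/1760) = t·(1/13.2 − 1/1430).
log₂(1.4659) = 0.5518; 1/13.2 − 1/1430 = 0.075058.
t = 0.5518 / 0.075058 ≈ 7.3516 hours.

7.35 hours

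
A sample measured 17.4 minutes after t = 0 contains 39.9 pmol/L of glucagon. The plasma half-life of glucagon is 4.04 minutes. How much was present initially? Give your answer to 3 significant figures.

Number of half-lives elapsed: n = 17.4/4.04 ≈ 4.3069.
A₀ = A × 2^n = 39.9 × 2^4.3069 = 39.9 × 19.793 ≈ 789.75 pmol/L.

790 pmol/L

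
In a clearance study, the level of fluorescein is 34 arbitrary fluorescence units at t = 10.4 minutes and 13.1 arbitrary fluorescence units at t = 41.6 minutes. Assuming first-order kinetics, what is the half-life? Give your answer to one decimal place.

Over Δt = 41.6 − 10.4 = 31.2 minutes, the level fell by a factor of 34/13.1 ≈ 2.5954.
n = log₂(2.5954) ≈ 1.376 half-lives, so t½ = 31.2/1.376 ≈ 22.675 minutes.

22.7 minutes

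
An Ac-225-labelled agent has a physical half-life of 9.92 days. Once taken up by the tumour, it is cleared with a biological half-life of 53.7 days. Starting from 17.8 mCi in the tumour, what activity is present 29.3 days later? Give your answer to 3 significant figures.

1/t_eff = 1/t_phys + 1/t_biol = 1/9.92 + 1/53.7 = 0.11943 per day.
t_eff = 9.92 × 53.7 / (9.92 + 53.7) ≈ 8.3732 days.
Remaining = 17.8 × (1/2)^(29.3/8.3732) = 17.8 × (1/2)^3.4993 ≈ 1.5741 mCi.

1.57 mCi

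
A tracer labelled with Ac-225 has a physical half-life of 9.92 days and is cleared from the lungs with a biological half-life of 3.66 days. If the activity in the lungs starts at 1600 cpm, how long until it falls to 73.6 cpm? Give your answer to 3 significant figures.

11.9 days

1/t_eff = 1/t_phys + 1/t_biol = 1/9.92 + 1/3.66 = 0.37403 per day.
t_eff = 9.92 × 3.66 / (9.92 + 3.66) ≈ 2.6736 days.
n = log₂(1600/73.6) ≈ 4.4422; t = 4.4422 × 2.6736 ≈ 11.877 days.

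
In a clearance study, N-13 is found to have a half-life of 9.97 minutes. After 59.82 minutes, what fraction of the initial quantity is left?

n = 59.82/9.97 ≈ 6 half-lives.
Fraction remaining = (1/2)^6 ≈ 0.015625.

0.015625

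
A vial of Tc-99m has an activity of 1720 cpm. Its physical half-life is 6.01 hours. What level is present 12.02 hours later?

Elapsed time is 2 half-lives (12.02/6.01).
Each half-life halves the amount: 1720 × (1/2)^2 = 1720/4 = 430 cpm.

430 cpm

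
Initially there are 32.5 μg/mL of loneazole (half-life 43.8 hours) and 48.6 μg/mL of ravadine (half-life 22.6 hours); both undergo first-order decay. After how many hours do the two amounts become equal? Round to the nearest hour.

27 hours

Set 32.5·(1/2)^(t/43.8) = 48.6·(1/2)^(t/22.6).
Taking log₂: log₂(32.5/48.6) = t·(1/43.8 − 1/22.6).
log₂(0.66872) = -0.58052; 1/43.8 − 1/22.6 = -0.021417.
t = -0.58052 / -0.021417 ≈ 27.106 hours.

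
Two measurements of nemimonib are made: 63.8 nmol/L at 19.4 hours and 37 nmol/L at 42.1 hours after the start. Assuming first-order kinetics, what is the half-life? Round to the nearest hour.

Over Δt = 42.1 − 19.4 = 22.7 hours, the level fell by a factor of 63.8/37 ≈ 1.7243.
n = log₂(1.7243) ≈ 0.78603 half-lives, so t½ = 22.7/0.78603 ≈ 28.879 hours.

29 hours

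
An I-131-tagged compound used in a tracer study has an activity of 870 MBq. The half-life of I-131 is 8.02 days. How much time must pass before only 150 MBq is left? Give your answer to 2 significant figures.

20 days

Fraction remaining = 150/870 ≈ 0.17241.
n = log₂(870/150) = ln(5.8)/ln 2 ≈ 2.5361 half-lives.
t = n × t½ = 2.5361 × 8.02 ≈ 20.339 days.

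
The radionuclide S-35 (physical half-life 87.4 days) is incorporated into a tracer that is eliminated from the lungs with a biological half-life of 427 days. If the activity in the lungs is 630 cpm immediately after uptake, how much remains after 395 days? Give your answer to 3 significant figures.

14.5 cpm

1/t_eff = 1/t_phys + 1/t_biol = 1/87.4 + 1/427 = 0.013784 per day.
t_eff = 87.4 × 427 / (87.4 + 427) ≈ 72.55 days.
Remaining = 630 × (1/2)^(395/72.55) = 630 × (1/2)^5.4445 ≈ 14.467 cpm.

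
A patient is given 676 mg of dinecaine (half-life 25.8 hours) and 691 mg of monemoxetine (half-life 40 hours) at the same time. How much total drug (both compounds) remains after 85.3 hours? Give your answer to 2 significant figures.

230 mg

dinecaine: 676 × (1/2)^(85.3/25.8) = 676 × (1/2)^3.3062 ≈ 68.341 mg.
monemoxetine: 691 × (1/2)^(85.3/40) = 691 × (1/2)^2.1325 ≈ 157.59 mg.
Total = 68.341 + 157.59 ≈ 225.93 mg.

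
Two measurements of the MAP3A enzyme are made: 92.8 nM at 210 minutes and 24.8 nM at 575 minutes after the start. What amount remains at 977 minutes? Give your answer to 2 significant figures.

Over Δt = 575 − 210 = 365 minutes, the level fell by a factor of 92.8/24.8 ≈ 3.7419.
n = log₂(3.7419) ≈ 1.9038 half-lives, so t½ = 365/1.9038 ≈ 191.72 minutes.
From t = 575 to t = 977: 24.8 × (1/2)^((977−575)/191.72) ≈ 5.7978 nM.

5.8 nM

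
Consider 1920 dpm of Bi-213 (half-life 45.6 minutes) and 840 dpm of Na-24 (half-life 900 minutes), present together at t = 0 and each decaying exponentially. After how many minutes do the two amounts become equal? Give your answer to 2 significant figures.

57 minutes

Set 1920·(1/2)^(t/45.6) = 840·(1/2)^(t/900).
Taking log₂: log₂(1920/840) = t·(1/45.6 − 1/900).
log₂(2.2857) = 1.1926; 1/45.6 − 1/900 = 0.020819.
t = 1.1926 / 0.020819 ≈ 57.287 minutes.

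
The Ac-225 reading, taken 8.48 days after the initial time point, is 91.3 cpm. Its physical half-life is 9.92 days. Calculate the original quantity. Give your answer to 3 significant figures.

Number of half-lives elapsed: n = 8.48/9.92 ≈ 0.85484.
A₀ = A × 2^n = 91.3 × 2^0.85484 = 91.3 × 1.8086 ≈ 165.12 cpm.

165 cpm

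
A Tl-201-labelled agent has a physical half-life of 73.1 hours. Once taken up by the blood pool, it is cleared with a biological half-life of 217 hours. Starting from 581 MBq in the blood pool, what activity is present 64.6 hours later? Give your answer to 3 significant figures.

256 MBq

1/t_eff = 1/t_phys + 1/t_biol = 1/73.1 + 1/217 = 0.018288 per hour.
t_eff = 73.1 × 217 / (73.1 + 217) ≈ 54.68 hours.
Remaining = 581 × (1/2)^(64.6/54.68) = 581 × (1/2)^1.1814 ≈ 256.17 MBq.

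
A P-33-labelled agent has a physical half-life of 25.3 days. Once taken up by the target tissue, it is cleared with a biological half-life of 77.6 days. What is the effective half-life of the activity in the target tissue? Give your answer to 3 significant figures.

19.1 days

1/t_eff = 1/t_phys + 1/t_biol = 1/25.3 + 1/77.6 = 0.052412 per day.
t_eff = 25.3 × 77.6 / (25.3 + 77.6) ≈ 19.079 days.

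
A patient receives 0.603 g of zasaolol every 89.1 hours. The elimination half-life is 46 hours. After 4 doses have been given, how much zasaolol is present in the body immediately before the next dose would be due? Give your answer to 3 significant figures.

The 4 doses were given 356.4, 267.3, 178.2, 89.1 hours ago.
Total = 0.603·(1/2)^(356.4/46) + 0.603·(1/2)^(267.3/46) + 0.603·(1/2)^(178.2/46) + 0.603·(1/2)^(89.1/46)
      = 0.0028054 + 0.010742 + 0.041129 + 0.15748 ≈ 0.21216 g.

0.212 g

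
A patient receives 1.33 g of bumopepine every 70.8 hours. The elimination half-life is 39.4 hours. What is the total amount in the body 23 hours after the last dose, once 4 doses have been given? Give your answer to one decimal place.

The 4 doses were given 235.4, 164.6, 93.8, 23 hours ago.
Total = 1.33·(1/2)^(235.4/39.4) + 1.33·(1/2)^(164.6/39.4) + 1.33·(1/2)^(93.8/39.4) + 1.33·(1/2)^(23/39.4)
      = 0.02115 + 0.073494 + 0.25538 + 0.88741 ≈ 1.2374 g.

1.2 g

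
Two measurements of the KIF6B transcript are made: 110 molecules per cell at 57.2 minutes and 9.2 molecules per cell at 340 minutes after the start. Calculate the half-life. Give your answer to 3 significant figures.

79.0 minutes

Over Δt = 340 − 57.2 = 282.8 minutes, the level fell by a factor of 110/9.2 ≈ 11.957.
n = log₂(11.957) ≈ 3.5797 half-lives, so t½ = 282.8/3.5797 ≈ 79 minutes.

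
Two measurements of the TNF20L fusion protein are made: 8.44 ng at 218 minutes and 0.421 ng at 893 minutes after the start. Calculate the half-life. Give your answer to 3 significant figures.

Over Δt = 893 − 218 = 675 minutes, the level fell by a factor of 8.44/0.421 ≈ 20.048.
n = log₂(20.048) ≈ 4.3254 half-lives, so t½ = 675/4.3254 ≈ 156.06 minutes.

156 minutes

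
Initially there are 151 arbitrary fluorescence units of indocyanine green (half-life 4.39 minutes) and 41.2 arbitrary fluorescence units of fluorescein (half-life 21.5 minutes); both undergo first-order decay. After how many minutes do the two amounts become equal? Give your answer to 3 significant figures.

Set 151·(1/2)^(t/4.39) = 41.2·(1/2)^(t/21.5).
Taking log₂: log₂(151/41.2) = t·(1/4.39 − 1/21.5).
log₂(3.665) = 1.8738; 1/4.39 − 1/21.5 = 0.18128.
t = 1.8738 / 0.18128 ≈ 10.337 minutes.

10.3 minutes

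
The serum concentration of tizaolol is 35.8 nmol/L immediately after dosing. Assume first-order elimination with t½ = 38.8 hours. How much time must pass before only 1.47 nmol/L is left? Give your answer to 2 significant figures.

Fraction remaining = 1.47/35.8 ≈ 0.041061.
n = log₂(35.8/1.47) = ln(24.354)/ln 2 ≈ 4.6061 half-lives.
t = n × t½ = 4.6061 × 38.8 ≈ 178.72 hours.

180 hours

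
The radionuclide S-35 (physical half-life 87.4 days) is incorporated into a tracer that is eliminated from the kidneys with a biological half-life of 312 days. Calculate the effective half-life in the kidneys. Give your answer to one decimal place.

68.3 days

1/t_eff = 1/t_phys + 1/t_biol = 1/87.4 + 1/312 = 0.014647 per day.
t_eff = 87.4 × 312 / (87.4 + 312) ≈ 68.274 days.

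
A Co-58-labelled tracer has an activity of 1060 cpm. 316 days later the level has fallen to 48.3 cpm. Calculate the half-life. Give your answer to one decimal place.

A/A₀ = 48.3/1060 ≈ 0.045566.
n = log₂(21.946) ≈ 4.4559 half-lives elapsed in 316 days.
t½ = 316/4.4559 ≈ 70.917 days.

70.9 days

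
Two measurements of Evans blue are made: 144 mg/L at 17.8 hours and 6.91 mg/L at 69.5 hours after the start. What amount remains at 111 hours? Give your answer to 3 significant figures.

Over Δt = 69.5 − 17.8 = 51.7 hours, the level fell by a factor of 144/6.91 ≈ 20.839.
n = log₂(20.839) ≈ 4.3812 half-lives, so t½ = 51.7/4.3812 ≈ 11.8 hours.
From t = 69.5 to t = 111: 6.91 × (1/2)^((111−69.5)/11.8) ≈ 0.60367 mg/L.

0.604 mg/L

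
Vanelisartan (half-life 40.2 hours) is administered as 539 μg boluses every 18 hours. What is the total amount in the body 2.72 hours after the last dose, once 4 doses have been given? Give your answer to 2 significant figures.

1400 μg

The 4 doses were given 56.72, 38.72, 20.72, 2.72 hours ago.
Total = 539·(1/2)^(56.72/40.2) + 539·(1/2)^(38.72/40.2) + 539·(1/2)^(20.72/40.2) + 539·(1/2)^(2.72/40.2)
      = 202.7 + 276.47 + 377.08 + 514.3 ≈ 1370.5 μg.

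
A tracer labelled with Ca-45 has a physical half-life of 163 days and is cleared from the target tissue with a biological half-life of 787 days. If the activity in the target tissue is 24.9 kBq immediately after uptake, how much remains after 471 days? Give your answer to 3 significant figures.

1/t_eff = 1/t_phys + 1/t_biol = 1/163 + 1/787 = 0.0074056 per day.
t_eff = 163 × 787 / (163 + 787) ≈ 135.03 days.
Remaining = 24.9 × (1/2)^(471/135.03) = 24.9 × (1/2)^3.488 ≈ 2.2192 kBq.

2.22 kBq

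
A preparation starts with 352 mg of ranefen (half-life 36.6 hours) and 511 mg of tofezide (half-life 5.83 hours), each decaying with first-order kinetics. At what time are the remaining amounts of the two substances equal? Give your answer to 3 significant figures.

3.73 hours

Set 352·(1/2)^(t/36.6) = 511·(1/2)^(t/5.83).
Taking log₂: log₂(352/511) = t·(1/36.6 − 1/5.83).
log₂(0.68885) = -0.53775; 1/36.6 − 1/5.83 = -0.1442.
t = -0.53775 / -0.1442 ≈ 3.7291 hours.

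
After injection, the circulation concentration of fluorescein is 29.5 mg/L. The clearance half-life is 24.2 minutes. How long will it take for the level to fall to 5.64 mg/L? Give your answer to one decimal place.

57.8 minutes

Fraction remaining = 5.64/29.5 ≈ 0.19119.
n = log₂(29.5/5.64) = ln(5.2305)/ln 2 ≈ 2.3869 half-lives.
t = n × t½ = 2.3869 × 24.2 ≈ 57.764 minutes.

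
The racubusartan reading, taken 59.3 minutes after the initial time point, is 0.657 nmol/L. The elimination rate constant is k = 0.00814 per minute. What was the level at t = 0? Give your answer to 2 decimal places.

1.06 nmol/L

t½ = ln 2 / k = 0.69315 / 0.00814 ≈ 85.153 minutes.
Number of half-lives elapsed: n = 59.3/85.153 ≈ 0.69639.
A₀ = A × 2^n = 0.657 × 2^0.69639 = 0.657 × 1.6204 ≈ 1.0646 nmol/L.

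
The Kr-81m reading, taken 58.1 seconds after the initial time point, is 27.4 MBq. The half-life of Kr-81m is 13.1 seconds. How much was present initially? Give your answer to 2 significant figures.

Number of half-lives elapsed: n = 58.1/13.1 ≈ 4.4351.
A₀ = A × 2^n = 27.4 × 2^4.4351 = 27.4 × 21.632 ≈ 592.72 MBq.

590 MBq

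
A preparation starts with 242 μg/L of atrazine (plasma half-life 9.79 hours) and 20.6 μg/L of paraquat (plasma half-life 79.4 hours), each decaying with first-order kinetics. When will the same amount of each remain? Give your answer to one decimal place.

Set 242·(1/2)^(t/9.79) = 20.6·(1/2)^(t/79.4).
Taking log₂: log₂(242/20.6) = t·(1/9.79 − 1/79.4).
log₂(11.748) = 3.5543; 1/9.79 − 1/79.4 = 0.089551.
t = 3.5543 / 0.089551 ≈ 39.69 hours.

39.7 hours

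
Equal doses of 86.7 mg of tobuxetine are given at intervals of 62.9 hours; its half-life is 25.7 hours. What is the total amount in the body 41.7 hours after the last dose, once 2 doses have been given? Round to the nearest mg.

The 2 doses were given 104.6, 41.7 hours ago.
Total = 86.7·(1/2)^(104.6/25.7) + 86.7·(1/2)^(41.7/25.7)
      = 5.162 + 28.156 ≈ 33.318 mg.

33 mg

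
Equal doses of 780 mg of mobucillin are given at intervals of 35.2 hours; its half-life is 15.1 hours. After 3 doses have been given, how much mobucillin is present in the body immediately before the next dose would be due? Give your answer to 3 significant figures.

The 3 doses were given 105.6, 70.4, 35.2 hours ago.
Total = 780·(1/2)^(105.6/15.1) + 780·(1/2)^(70.4/15.1) + 780·(1/2)^(35.2/15.1)
      = 6.1218 + 30.805 + 155.01 ≈ 191.94 mg.

192 mg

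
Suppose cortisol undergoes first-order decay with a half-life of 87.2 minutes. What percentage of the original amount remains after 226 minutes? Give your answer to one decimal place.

n = 226/87.2 ≈ 2.5917 half-lives.
Fraction remaining = (1/2)^2.5917 ≈ 0.16589, i.e. 16.589%.

16.6%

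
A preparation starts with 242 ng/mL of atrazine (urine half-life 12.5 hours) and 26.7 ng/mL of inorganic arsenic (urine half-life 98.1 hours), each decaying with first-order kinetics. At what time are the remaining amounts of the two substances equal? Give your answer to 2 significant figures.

Set 242·(1/2)^(t/12.5) = 26.7·(1/2)^(t/98.1).
Taking log₂: log₂(242/26.7) = t·(1/12.5 − 1/98.1).
log₂(9.0637) = 3.1801; 1/12.5 − 1/98.1 = 0.069806.
t = 3.1801 / 0.069806 ≈ 45.556 hours.

46 hours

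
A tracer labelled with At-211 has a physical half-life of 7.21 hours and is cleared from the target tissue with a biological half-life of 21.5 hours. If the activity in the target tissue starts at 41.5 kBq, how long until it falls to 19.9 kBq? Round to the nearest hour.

6 hours

1/t_eff = 1/t_phys + 1/t_biol = 1/7.21 + 1/21.5 = 0.18521 per hour.
t_eff = 7.21 × 21.5 / (7.21 + 21.5) ≈ 5.3993 hours.
n = log₂(41.5/19.9) ≈ 1.0603; t = 1.0603 × 5.3993 ≈ 5.7251 hours.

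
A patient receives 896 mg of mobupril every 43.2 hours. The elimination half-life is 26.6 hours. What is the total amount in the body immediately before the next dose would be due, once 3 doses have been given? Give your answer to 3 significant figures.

416 mg

The 3 doses were given 129.6, 86.4, 43.2 hours ago.
Total = 896·(1/2)^(129.6/26.6) + 896·(1/2)^(86.4/26.6) + 896·(1/2)^(43.2/26.6)
      = 30.594 + 94.303 + 290.68 ≈ 415.58 mg.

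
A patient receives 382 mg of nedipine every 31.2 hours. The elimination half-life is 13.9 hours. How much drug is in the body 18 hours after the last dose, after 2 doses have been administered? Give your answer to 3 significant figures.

The 2 doses were given 49.2, 18 hours ago.
Total = 382·(1/2)^(49.2/13.9) + 382·(1/2)^(18/13.9)
      = 32.851 + 155.68 ≈ 188.53 mg.

189 mg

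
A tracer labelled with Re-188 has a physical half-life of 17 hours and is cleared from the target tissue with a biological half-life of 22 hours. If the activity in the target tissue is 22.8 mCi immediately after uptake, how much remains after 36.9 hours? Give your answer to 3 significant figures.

1.58 mCi

1/t_eff = 1/t_phys + 1/t_biol = 1/17 + 1/22 = 0.10428 per hour.
t_eff = 17 × 22 / (17 + 22) ≈ 9.5897 hours.
Remaining = 22.8 × (1/2)^(36.9/9.5897) = 22.8 × (1/2)^3.8479 ≈ 1.5835 mCi.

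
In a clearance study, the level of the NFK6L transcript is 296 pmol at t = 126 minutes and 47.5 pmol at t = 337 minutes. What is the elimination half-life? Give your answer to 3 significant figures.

79.9 minutes

Over Δt = 337 − 126 = 211 minutes, the level fell by a factor of 296/47.5 ≈ 6.2316.
n = log₂(6.2316) ≈ 2.6396 half-lives, so t½ = 211/2.6396 ≈ 79.936 minutes.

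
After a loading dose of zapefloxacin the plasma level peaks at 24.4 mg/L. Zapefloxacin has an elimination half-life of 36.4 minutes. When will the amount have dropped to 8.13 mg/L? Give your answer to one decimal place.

57.7 minutes

Fraction remaining = 8.13/24.4 ≈ 0.3332.
n = log₂(24.4/8.13) = ln(3.0012)/ln 2 ≈ 1.5856 half-lives.
t = n × t½ = 1.5856 × 36.4 ≈ 57.714 minutes.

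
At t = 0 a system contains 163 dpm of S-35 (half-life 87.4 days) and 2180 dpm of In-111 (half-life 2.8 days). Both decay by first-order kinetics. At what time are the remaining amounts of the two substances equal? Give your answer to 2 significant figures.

11 days

Set 163·(1/2)^(t/87.4) = 2180·(1/2)^(t/2.8).
Taking log₂: log₂(163/2180) = t·(1/87.4 − 1/2.8).
log₂(0.074771) = -3.7414; 1/87.4 − 1/2.8 = -0.3457.
t = -3.7414 / -0.3457 ≈ 10.823 days.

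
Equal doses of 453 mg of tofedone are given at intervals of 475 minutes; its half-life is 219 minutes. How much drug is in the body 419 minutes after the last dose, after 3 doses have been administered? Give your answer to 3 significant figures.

The 3 doses were given 1369, 894, 419 minutes ago.
Total = 453·(1/2)^(1369/219) + 453·(1/2)^(894/219) + 453·(1/2)^(419/219)
      = 5.9473 + 26.745 + 120.27 ≈ 152.96 mg.

153 mg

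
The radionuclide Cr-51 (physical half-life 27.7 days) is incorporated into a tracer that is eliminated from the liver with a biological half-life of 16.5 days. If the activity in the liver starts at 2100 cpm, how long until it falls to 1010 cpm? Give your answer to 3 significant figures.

1/t_eff = 1/t_phys + 1/t_biol = 1/27.7 + 1/16.5 = 0.096707 per day.
t_eff = 27.7 × 16.5 / (27.7 + 16.5) ≈ 10.34 days.
n = log₂(2100/1010) ≈ 1.056; t = 1.056 × 10.34 ≈ 10.92 days.

10.9 days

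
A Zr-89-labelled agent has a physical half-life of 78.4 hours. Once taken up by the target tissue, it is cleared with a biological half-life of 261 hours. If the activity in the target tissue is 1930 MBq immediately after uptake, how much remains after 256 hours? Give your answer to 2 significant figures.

100 MBq

1/t_eff = 1/t_phys + 1/t_biol = 1/78.4 + 1/261 = 0.016587 per hour.
t_eff = 78.4 × 261 / (78.4 + 261) ≈ 60.29 hours.
Remaining = 1930 × (1/2)^(256/60.29) = 1930 × (1/2)^4.2461 ≈ 101.7 MBq.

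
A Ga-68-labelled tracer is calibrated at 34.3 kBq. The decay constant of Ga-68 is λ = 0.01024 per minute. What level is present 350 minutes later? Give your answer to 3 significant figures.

t½ = ln 2 / λ = 0.69315 / 0.01024 ≈ 67.69 minutes.
Number of half-lives: n = 350/67.69 ≈ 5.1706.
Remaining = 34.3 × (1/2)^5.1706 = 34.3 × 0.027764 ≈ 0.95232 kBq.

0.952 kBq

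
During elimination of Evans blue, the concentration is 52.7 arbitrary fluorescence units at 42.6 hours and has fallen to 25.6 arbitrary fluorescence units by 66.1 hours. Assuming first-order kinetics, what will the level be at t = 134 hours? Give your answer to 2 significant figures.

3.2 arbitrary fluorescence units

Over Δt = 66.1 − 42.6 = 23.5 hours, the level fell by a factor of 52.7/25.6 ≈ 2.0586.
n = log₂(2.0586) ≈ 1.0417 half-lives, so t½ = 23.5/1.0417 ≈ 22.56 hours.
From t = 66.1 to t = 134: 25.6 × (1/2)^((134−66.1)/22.56) ≈ 3.1785 arbitrary fluorescence units.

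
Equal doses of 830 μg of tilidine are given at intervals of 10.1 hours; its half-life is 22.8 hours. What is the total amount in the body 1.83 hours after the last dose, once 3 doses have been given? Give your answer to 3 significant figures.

The 3 doses were given 22.03, 11.93, 1.83 hours ago.
Total = 830·(1/2)^(22.03/22.8) + 830·(1/2)^(11.93/22.8) + 830·(1/2)^(1.83/22.8)
      = 424.83 + 577.52 + 785.08 ≈ 1787.4 μg.

1790 μg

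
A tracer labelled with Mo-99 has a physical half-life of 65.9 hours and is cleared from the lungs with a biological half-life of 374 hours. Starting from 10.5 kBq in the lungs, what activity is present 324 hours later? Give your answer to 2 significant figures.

0.19 kBq

1/t_eff = 1/t_phys + 1/t_biol = 1/65.9 + 1/374 = 0.017848 per hour.
t_eff = 65.9 × 374 / (65.9 + 374) ≈ 56.028 hours.
Remaining = 10.5 × (1/2)^(324/56.028) = 10.5 × (1/2)^5.7829 ≈ 0.19071 kBq.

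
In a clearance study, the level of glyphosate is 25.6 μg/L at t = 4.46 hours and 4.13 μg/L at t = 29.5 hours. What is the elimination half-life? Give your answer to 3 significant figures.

9.51 hours

Over Δt = 29.5 − 4.46 = 25.04 hours, the level fell by a factor of 25.6/4.13 ≈ 6.1985.
n = log₂(6.1985) ≈ 2.6319 half-lives, so t½ = 25.04/2.6319 ≈ 9.5139 hours.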